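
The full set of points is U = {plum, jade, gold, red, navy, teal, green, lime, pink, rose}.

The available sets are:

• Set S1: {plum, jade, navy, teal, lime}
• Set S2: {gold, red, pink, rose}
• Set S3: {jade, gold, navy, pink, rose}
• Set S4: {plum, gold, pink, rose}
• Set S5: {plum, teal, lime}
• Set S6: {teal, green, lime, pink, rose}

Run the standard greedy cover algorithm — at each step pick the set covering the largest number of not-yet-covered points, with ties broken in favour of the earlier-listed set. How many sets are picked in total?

3

Greedy: pick S1 (covers 5 new) → pick S2 (covers 4 new) → pick S6 (covers 1 new). Total picks: 3.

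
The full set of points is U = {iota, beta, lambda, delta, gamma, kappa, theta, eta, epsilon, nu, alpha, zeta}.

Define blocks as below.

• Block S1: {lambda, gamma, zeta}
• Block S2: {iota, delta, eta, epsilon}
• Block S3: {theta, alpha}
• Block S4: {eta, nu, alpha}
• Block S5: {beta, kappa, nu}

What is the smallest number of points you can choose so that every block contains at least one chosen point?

4

Take H = {epsilon, nu, alpha, zeta}. Each listed block contains at least one of these, so H is a hitting set of size 4.
The blocks S1, S2, S3, S5 are pairwise disjoint, so any hitting set needs a separate point for each — at least 4. Hence 4 is optimal.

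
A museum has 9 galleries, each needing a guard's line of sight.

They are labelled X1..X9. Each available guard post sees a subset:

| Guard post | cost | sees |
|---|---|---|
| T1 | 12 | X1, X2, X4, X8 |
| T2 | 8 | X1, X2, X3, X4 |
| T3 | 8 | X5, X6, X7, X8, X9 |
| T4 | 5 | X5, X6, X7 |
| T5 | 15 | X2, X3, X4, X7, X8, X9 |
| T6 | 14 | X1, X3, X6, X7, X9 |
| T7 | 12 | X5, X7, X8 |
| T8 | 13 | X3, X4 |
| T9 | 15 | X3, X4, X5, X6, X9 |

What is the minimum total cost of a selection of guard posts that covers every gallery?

16

T2, T3 together cover every gallery (T2 ∪ T3 = {X1, X2, X3, X4, X5, X6, X7, X8, X9}); total cost 8 + 8 = 16.
No covering selection has total cost below 16.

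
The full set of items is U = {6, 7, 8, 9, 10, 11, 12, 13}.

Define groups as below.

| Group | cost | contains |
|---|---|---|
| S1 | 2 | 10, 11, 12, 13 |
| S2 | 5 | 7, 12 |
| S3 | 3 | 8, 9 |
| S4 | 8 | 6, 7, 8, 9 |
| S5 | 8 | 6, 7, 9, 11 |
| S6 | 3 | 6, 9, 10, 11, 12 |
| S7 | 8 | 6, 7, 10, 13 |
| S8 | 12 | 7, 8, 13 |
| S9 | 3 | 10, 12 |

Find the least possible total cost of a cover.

10

S1, S4 together cover every item (S1 ∪ S4 = {6, 7, 8, 9, 10, 11, 12, 13}); total cost 2 + 8 = 10.
The greedy pick S1, S3, S6, S2 costs 13; no covering selection beats 10.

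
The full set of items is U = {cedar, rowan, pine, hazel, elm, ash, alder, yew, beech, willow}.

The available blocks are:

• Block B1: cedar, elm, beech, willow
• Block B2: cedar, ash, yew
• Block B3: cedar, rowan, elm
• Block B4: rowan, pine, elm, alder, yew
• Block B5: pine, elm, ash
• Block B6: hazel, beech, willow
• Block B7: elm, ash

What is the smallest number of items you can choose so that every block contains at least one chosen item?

3

Take H = {elm, yew, beech}. Each listed block contains at least one of these, so H is a hitting set of size 3.
No choice of 2 items meets every block, so 3 is the minimum.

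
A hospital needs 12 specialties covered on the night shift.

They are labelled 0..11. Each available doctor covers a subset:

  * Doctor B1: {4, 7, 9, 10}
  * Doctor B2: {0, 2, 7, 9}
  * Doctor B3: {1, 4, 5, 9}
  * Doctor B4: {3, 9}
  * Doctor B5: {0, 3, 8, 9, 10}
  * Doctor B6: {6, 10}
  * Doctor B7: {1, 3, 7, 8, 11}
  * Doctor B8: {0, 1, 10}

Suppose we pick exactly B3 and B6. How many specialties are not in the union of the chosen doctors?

6

Union of B3, B6 = {1, 4, 5, 6, 9, 10}.
Not covered: 0, 2, 3, 7, 8, 11 — 6 specialties.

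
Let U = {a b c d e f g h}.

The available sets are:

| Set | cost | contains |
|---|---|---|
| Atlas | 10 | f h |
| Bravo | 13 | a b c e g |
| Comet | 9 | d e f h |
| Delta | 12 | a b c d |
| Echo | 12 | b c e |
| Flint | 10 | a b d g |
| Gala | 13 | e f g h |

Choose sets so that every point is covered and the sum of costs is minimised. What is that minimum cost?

22

Bravo, Comet together cover every point (Bravo ∪ Comet = {a, b, c, d, e, f, g, h}); total cost 13 + 9 = 22.
No covering selection has total cost below 22.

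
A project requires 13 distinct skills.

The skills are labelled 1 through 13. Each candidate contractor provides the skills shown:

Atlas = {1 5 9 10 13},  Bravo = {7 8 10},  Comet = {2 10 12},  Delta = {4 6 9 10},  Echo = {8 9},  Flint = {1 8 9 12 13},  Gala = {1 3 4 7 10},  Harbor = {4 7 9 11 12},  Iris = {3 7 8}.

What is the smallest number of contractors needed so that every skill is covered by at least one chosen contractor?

Atlas and Comet and Delta and Harbor and Iris together: Atlas ∪ Comet ∪ Delta ∪ Harbor ∪ Iris = {1, 2, 3, 4, 5, 6, 7, 8, 9, 10, 11, 12, 13} — every skill is covered.
No 4 of the 9 contractors cover everything (all 126 combinations miss at least one skill), so 5 is optimal.

5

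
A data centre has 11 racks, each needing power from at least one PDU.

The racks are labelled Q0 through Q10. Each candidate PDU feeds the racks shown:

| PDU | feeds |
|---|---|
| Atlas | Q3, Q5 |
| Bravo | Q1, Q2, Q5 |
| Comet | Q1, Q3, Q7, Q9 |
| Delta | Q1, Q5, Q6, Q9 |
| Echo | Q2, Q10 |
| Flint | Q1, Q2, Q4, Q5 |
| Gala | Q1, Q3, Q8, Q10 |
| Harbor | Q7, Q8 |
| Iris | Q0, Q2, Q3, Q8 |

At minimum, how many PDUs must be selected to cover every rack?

Delta and Echo and Flint and Harbor and Iris together: Delta ∪ Echo ∪ Flint ∪ Harbor ∪ Iris = {Q0, Q1, Q2, Q3, Q4, Q5, Q6, Q7, Q8, Q9, Q10} — every rack is covered.
No 4 of the 9 PDUs cover everything (all 126 combinations miss at least one rack), so 5 is optimal.

5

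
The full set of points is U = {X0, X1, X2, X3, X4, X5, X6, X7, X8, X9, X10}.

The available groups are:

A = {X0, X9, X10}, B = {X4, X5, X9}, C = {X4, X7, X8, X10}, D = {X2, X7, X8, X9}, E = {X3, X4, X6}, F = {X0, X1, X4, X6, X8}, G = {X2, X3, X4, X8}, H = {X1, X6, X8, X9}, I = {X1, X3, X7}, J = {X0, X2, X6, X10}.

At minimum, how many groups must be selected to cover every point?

4

Take {B, C, I, J}. Their union is {X0, X1, X2, X3, X4, X5, X6, X7, X8, X9, X10}, which is all 11 points.
No 3 of the 10 groups cover everything (all 120 combinations miss at least one point), so 4 is optimal.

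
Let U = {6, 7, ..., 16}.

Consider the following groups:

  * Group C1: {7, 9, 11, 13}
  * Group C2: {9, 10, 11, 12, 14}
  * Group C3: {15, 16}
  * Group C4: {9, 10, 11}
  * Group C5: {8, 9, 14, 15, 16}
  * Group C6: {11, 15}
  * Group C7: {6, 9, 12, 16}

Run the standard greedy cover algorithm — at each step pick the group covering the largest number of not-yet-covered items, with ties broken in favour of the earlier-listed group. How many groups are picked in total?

4

Greedy: pick C2 (covers 5 new) → pick C5 (covers 3 new) → pick C1 (covers 2 new) → pick C7 (covers 1 new). Total picks: 4.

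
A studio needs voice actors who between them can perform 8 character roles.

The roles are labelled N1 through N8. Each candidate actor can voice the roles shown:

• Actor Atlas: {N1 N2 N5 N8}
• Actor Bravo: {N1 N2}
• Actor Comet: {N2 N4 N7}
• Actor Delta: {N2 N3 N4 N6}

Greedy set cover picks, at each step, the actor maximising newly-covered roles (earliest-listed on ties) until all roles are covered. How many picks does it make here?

3

Greedy: pick Atlas (covers 4 new) → pick Delta (covers 3 new) → pick Comet (covers 1 new). Total picks: 3.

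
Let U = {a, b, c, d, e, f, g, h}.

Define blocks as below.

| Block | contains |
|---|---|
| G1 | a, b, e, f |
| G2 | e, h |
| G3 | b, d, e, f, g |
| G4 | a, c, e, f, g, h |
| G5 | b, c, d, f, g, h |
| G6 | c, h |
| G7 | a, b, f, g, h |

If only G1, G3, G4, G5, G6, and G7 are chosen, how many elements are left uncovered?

0

Union of G1, G3, G4, G5, G6, G7 = {a, b, c, d, e, f, g, h} — that's every element, so 0 are uncovered.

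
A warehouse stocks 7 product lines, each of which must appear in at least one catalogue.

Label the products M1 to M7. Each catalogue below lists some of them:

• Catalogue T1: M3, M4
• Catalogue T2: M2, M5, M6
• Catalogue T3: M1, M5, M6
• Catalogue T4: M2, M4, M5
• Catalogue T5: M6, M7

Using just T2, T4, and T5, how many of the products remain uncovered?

2

Union of T2, T4, T5 = {M2, M4, M5, M6, M7}.
Not covered: M1, M3 — 2 products.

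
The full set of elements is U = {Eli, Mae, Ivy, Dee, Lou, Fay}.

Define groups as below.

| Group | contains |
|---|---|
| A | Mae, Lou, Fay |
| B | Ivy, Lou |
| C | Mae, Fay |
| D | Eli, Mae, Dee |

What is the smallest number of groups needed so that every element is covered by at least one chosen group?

3

Take {B, C, D}. Their union is {Eli, Mae, Ivy, Dee, Lou, Fay}, which is all 6 elements.
Only D contains Eli, so D is forced; the remaining 3 elements need at least 2 more groups (each remaining group adds at most 2) — so at least 3 groups are needed, and 3 is optimal.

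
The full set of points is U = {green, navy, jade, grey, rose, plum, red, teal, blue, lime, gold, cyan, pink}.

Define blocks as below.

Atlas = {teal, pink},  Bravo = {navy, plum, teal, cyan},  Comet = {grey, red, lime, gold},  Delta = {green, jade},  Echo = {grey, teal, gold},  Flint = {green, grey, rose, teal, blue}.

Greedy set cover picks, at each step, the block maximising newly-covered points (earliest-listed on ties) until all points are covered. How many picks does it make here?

Greedy: pick Flint (covers 5 new) → pick Bravo (covers 3 new) → pick Comet (covers 3 new) → pick Atlas (covers 1 new) → pick Delta (covers 1 new). Total picks: 5.

5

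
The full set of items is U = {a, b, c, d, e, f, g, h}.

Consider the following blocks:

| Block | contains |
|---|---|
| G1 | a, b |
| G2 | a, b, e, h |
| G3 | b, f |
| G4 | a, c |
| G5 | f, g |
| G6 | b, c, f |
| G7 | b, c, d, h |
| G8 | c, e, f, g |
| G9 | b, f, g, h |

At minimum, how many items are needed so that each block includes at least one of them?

3

Take T = {b, c, g}. Each listed block contains at least one of these, so T is a hitting set of size 3.
No choice of 2 items meets every block, so 3 is the minimum.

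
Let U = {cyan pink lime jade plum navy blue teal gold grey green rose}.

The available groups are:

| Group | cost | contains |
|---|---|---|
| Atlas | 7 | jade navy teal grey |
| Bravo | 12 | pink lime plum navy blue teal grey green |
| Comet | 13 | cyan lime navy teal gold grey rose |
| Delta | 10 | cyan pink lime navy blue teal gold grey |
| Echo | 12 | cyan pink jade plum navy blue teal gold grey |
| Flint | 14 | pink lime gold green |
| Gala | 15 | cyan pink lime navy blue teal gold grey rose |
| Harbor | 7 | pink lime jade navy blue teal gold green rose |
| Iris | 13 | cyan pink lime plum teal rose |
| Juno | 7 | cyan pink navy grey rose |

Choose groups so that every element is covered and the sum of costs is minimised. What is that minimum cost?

19

Echo, Harbor together cover every element (Echo ∪ Harbor = {cyan, pink, lime, jade, plum, navy, blue, teal, gold, grey, green, rose}); total cost 12 + 7 = 19.
The greedy pick Harbor, Juno, Bravo costs 26; no covering selection beats 19.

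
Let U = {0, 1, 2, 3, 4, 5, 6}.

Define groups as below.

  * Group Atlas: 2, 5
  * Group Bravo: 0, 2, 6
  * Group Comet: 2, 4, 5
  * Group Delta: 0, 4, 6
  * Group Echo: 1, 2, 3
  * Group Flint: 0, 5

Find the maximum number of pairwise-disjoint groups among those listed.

Delta, Echo are pairwise disjoint (Delta={0,4,6}; Echo={1,2,3}).
Every remaining group overlaps one of these, and no 3 of the listed groups are pairwise disjoint, so 2 is the maximum.

2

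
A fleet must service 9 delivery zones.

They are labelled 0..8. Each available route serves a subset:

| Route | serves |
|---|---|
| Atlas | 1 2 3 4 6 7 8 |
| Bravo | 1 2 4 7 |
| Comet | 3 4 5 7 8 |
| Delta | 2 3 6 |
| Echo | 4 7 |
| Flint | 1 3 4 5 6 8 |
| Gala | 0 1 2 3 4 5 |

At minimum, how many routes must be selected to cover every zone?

2

Atlas and Gala together: Atlas ∪ Gala = {0, 1, 2, 3, 4, 5, 6, 7, 8} — every zone is covered.
No single route has all 9 zones (the largest, Atlas, has 7), so 2 is optimal.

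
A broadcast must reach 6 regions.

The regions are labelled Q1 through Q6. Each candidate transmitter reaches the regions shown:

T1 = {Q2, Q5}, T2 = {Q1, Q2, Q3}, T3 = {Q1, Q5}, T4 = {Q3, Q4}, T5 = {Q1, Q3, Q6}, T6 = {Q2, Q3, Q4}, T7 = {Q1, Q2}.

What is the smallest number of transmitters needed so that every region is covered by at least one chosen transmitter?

3

Take {T1, T5, T6}. Their union is {Q1, Q2, Q3, Q4, Q5, Q6}, which is all 6 regions.
Only T5 contains Q6, so T5 is forced; the remaining 3 regions need at least 2 more transmitters (each remaining transmitter adds at most 2) — so at least 3 transmitters are needed, and 3 is optimal.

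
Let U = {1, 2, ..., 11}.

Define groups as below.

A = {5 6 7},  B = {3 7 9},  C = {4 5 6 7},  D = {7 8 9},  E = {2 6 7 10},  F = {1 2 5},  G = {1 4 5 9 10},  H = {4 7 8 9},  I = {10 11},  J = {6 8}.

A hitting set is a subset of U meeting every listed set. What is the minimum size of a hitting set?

4

The 4 elements {5, 6, 7, 11} hit every group.
The groups B, F, I, J are pairwise disjoint, so any hitting set needs a separate element for each — at least 4. Hence 4 is optimal.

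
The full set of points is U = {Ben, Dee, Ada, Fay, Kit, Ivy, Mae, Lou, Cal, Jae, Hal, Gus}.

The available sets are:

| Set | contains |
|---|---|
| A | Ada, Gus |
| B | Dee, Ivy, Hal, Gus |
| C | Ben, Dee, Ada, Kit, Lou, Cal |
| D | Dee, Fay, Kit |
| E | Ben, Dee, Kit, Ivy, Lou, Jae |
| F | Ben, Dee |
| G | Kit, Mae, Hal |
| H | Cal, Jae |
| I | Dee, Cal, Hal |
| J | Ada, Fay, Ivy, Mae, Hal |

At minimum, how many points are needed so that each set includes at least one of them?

4

T = {Dee, Ada, Jae, Hal} meets every set (each contains at least one member of T), and |T| = 4.
The sets A, F, G, H are pairwise disjoint, so any hitting set needs a separate point for each — at least 4. Hence 4 is optimal.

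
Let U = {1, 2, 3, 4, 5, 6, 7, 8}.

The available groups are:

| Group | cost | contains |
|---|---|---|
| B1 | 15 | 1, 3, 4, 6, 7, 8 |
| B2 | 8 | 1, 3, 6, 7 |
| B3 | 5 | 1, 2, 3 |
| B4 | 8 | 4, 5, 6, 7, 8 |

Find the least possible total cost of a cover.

B3, B4 together cover every item (B3 ∪ B4 = {1, 2, 3, 4, 5, 6, 7, 8}); total cost 5 + 8 = 13.
No covering selection has total cost below 13.

13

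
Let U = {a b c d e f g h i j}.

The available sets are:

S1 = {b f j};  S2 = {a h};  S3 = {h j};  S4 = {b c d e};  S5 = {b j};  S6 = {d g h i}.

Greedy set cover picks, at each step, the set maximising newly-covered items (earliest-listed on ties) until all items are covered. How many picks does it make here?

4

Greedy: pick S4 (covers 4 new) → pick S6 (covers 3 new) → pick S1 (covers 2 new) → pick S2 (covers 1 new). Total picks: 4.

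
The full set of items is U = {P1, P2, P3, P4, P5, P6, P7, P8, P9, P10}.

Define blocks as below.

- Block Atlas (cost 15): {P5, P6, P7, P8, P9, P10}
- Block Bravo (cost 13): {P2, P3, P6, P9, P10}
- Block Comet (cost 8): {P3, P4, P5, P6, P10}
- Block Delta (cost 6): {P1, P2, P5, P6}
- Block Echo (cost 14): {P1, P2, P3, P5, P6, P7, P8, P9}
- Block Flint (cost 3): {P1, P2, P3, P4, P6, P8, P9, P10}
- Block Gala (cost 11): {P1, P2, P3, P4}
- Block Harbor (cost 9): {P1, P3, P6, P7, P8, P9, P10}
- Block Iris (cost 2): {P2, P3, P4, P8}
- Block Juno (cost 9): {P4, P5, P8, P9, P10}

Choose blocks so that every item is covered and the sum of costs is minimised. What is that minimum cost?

17

Echo, Flint together cover every item (Echo ∪ Flint = {P1, P2, P3, P4, P5, P6, P7, P8, P9, P10}); total cost 14 + 3 = 17.
The greedy pick Flint, Delta, Harbor costs 18; no covering selection beats 17.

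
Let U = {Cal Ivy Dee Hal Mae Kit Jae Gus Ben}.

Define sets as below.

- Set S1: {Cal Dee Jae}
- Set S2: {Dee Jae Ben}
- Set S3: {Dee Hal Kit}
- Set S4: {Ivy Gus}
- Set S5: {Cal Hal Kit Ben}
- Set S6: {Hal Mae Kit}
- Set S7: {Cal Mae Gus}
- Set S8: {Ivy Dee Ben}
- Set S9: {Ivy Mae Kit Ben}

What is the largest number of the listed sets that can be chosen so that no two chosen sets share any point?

S2, S4, S6 are pairwise disjoint (S2={Dee,Jae,Ben}; S4={Ivy,Gus}; S6={Hal,Mae,Kit}).
Every remaining set overlaps one of these, and no 4 of the listed sets are pairwise disjoint, so 3 is the maximum.

3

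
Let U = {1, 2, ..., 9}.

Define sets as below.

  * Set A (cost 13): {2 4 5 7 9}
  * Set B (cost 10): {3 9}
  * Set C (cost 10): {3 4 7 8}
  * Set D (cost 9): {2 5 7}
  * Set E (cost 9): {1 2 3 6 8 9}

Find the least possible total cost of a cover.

22

A, E together cover every element (A ∪ E = {1, 2, 3, 4, 5, 6, 7, 8, 9}); total cost 13 + 9 = 22.
No covering selection has total cost below 22.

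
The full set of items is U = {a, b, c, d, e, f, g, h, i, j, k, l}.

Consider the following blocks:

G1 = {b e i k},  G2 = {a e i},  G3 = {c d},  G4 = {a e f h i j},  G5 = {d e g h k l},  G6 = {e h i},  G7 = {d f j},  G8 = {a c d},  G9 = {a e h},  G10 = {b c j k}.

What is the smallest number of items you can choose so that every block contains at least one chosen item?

Take T = {b, d, e}. Each listed block contains at least one of these, so T is a hitting set of size 3.
No choice of 2 items meets every block, so 3 is the minimum.

3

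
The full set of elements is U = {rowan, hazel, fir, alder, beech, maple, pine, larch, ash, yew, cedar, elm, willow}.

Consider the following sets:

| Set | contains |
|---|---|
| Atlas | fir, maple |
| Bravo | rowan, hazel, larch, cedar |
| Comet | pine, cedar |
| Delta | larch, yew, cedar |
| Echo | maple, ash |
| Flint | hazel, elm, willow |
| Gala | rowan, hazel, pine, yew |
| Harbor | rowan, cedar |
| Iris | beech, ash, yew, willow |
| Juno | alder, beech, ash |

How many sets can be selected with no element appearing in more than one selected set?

Atlas, Delta, Flint, Juno are pairwise disjoint (Atlas={fir,maple}; Delta={larch,yew,cedar}; Flint={hazel,elm,willow}; Juno={alder,beech,ash}).
Every remaining set overlaps one of these, and no 5 of the listed sets are pairwise disjoint, so 4 is the maximum.

4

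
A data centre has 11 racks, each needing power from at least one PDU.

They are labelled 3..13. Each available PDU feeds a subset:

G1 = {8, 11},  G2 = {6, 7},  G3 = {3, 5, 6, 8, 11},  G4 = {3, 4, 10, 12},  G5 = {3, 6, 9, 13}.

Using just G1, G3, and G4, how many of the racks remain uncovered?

Union of G1, G3, G4 = {3, 4, 5, 6, 8, 10, 11, 12}.
Not covered: 7, 9, 13 — 3 racks.

3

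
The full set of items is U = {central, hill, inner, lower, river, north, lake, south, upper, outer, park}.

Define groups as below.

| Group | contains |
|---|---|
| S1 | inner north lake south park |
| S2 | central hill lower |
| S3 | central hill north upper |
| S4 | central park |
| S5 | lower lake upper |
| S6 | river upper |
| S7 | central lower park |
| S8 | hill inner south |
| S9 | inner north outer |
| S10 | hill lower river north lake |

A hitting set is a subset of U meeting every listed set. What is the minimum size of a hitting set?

H = {central, hill, north, upper} meets every group (each contains at least one member of H), and |H| = 4.
No choice of 3 items meets every group, so 4 is the minimum.

4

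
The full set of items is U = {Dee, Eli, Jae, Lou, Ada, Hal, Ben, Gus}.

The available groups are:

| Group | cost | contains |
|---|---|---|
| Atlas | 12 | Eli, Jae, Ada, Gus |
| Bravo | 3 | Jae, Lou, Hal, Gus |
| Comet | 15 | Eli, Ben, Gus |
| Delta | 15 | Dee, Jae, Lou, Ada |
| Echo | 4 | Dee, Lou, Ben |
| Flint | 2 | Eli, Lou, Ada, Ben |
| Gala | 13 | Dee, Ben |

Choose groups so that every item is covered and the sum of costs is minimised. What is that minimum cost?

9

Bravo, Echo, Flint together cover every item (Bravo ∪ Echo ∪ Flint = {Dee, Eli, Jae, Lou, Ada, Hal, Ben, Gus}); total cost 3 + 4 + 2 = 9.
No covering selection has total cost below 9.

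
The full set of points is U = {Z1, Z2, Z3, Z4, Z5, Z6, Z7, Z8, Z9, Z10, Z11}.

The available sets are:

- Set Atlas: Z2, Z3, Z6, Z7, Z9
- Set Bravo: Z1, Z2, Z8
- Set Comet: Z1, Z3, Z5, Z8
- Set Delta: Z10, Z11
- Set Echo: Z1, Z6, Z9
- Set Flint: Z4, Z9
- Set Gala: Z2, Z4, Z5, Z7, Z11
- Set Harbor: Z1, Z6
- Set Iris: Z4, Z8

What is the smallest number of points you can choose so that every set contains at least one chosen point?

Take H = {Z1, Z3, Z4, Z11}. Each listed set contains at least one of these, so H is a hitting set of size 4.
No choice of 3 points meets every set, so 4 is the minimum.

4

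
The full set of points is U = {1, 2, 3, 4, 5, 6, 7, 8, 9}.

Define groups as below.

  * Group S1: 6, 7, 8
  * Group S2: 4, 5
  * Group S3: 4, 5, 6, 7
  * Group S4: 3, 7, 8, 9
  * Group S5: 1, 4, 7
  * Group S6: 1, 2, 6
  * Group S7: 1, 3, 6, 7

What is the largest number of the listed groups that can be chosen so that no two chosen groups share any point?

3

S2, S4, S6 are pairwise disjoint (S2={4,5}; S4={3,7,8,9}; S6={1,2,6}).
Every remaining group overlaps one of these, and no 4 of the listed groups are pairwise disjoint, so 3 is the maximum.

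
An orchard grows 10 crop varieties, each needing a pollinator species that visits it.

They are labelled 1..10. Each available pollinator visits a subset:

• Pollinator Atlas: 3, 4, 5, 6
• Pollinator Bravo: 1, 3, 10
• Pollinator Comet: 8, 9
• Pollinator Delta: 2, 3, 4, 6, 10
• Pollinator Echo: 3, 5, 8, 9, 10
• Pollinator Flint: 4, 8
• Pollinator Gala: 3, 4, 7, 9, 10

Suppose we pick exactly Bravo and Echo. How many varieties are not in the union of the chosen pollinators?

4

Union of Bravo, Echo = {1, 3, 5, 8, 9, 10}.
Not covered: 2, 4, 6, 7 — 4 varieties.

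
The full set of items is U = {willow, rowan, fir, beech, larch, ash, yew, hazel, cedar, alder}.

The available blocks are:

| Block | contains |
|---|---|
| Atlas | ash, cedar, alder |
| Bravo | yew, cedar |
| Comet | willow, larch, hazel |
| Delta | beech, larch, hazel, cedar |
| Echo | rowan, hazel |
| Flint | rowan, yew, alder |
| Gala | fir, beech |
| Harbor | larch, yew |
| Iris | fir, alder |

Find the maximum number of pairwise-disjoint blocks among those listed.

Atlas, Echo, Gala, Harbor are pairwise disjoint (Atlas={ash,cedar,alder}; Echo={rowan,hazel}; Gala={fir,beech}; Harbor={larch,yew}).
Every remaining block overlaps one of these, and no 5 of the listed blocks are pairwise disjoint, so 4 is the maximum.

4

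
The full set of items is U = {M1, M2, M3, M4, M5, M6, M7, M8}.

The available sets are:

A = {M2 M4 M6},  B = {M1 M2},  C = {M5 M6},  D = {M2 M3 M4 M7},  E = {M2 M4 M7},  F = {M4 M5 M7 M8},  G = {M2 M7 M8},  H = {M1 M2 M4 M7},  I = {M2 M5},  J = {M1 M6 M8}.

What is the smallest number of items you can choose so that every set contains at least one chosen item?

The 3 items {M1, M2, M5} hit every set.
No choice of 2 items meets every set, so 3 is the minimum.

3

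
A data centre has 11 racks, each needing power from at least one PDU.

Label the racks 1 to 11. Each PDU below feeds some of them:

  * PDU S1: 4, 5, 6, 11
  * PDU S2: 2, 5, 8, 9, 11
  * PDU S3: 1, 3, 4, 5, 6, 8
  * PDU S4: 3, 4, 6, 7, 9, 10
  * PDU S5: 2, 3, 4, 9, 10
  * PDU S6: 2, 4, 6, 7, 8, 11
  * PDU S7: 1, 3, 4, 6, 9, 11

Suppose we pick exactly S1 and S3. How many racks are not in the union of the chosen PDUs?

Union of S1, S3 = {1, 3, 4, 5, 6, 8, 11}.
Not covered: 2, 7, 9, 10 — 4 racks.

4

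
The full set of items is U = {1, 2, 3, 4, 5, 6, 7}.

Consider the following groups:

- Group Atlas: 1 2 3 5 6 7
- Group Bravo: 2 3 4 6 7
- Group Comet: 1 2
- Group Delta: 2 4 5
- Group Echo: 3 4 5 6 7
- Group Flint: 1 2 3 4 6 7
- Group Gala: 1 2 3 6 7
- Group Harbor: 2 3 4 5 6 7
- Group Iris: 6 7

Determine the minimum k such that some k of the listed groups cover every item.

2

Atlas and Delta together: Atlas ∪ Delta = {1, 2, 3, 4, 5, 6, 7} — every item is covered.
No single group has all 7 items (the largest, Atlas, has 6), so 2 is optimal.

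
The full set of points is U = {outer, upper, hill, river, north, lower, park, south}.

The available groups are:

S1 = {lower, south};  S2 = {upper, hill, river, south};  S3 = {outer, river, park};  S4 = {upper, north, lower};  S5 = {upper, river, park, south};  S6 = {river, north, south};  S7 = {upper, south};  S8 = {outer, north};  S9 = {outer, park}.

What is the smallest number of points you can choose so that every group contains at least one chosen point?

The 3 points {outer, north, south} hit every group.
No choice of 2 points meets every group, so 3 is the minimum.

3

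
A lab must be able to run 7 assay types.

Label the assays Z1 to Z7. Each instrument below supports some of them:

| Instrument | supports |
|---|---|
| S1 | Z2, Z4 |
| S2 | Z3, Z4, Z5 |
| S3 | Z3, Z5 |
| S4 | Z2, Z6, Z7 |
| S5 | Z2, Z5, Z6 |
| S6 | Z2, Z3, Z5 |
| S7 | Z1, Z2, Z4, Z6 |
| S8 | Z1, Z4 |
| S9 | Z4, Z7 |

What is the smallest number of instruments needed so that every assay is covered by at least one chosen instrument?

S2 and S4 and S7 together: S2 ∪ S4 ∪ S7 = {Z1, Z2, Z3, Z4, Z5, Z6, Z7} — every assay is covered.
No 2 of the 9 instruments cover everything (all 36 combinations miss at least one assay), so 3 is optimal.

3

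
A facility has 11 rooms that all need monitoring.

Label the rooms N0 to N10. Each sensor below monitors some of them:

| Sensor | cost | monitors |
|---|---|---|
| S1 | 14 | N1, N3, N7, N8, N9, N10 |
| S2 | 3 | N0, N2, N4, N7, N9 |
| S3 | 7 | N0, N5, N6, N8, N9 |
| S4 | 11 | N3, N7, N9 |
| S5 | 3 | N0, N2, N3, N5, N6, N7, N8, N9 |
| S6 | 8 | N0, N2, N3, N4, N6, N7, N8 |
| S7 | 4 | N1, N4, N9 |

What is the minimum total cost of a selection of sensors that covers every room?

20

S1, S2, S5 together cover every room (S1 ∪ S2 ∪ S5 = {N0, N1, N2, N3, N4, N5, N6, N7, N8, N9, N10}); total cost 14 + 3 + 3 = 20.
The greedy pick S5, S7, S1 costs 21; no covering selection beats 20.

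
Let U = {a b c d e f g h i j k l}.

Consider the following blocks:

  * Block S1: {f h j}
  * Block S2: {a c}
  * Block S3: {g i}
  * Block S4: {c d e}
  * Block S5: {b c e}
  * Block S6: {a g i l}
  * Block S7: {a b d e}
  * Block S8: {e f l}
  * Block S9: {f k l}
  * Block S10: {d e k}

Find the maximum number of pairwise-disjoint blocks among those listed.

4

S1, S2, S3, S10 are pairwise disjoint (S1={f,h,j}; S2={a,c}; S3={g,i}; S10={d,e,k}).
Every remaining block overlaps one of these, and no 5 of the listed blocks are pairwise disjoint, so 4 is the maximum.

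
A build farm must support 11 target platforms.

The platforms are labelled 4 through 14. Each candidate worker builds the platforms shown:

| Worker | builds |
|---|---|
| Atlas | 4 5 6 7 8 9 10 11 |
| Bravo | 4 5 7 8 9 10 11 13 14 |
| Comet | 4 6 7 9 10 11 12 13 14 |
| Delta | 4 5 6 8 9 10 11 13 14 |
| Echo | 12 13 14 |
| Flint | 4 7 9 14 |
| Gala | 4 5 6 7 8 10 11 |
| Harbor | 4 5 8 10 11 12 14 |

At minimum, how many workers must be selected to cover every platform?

2

Comet and Delta together: Comet ∪ Delta = {4, 5, 6, 7, 8, 9, 10, 11, 12, 13, 14} — every platform is covered.
No single worker has all 11 platforms (the largest, Bravo, has 9), so 2 is optimal.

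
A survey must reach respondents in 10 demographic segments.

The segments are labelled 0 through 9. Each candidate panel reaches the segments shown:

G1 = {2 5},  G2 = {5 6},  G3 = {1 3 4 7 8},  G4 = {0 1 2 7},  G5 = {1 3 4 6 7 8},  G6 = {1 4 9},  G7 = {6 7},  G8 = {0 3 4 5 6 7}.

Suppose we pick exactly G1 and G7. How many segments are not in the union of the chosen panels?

6

Union of G1, G7 = {2, 5, 6, 7}.
Not covered: 0, 1, 3, 4, 8, 9 — 6 segments.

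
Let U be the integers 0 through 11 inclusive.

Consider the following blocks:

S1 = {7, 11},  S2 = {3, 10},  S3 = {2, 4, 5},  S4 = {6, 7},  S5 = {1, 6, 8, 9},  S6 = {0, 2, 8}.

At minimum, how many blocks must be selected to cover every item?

5

S1 and S2 and S3 and S5 and S6 together: S1 ∪ S2 ∪ S3 ∪ S5 ∪ S6 = {0, 1, 2, 3, 4, 5, 6, 7, 8, 9, 10, 11} — every item is covered.
No 4 of the 6 blocks cover everything (all 15 combinations miss at least one item), so 5 is optimal.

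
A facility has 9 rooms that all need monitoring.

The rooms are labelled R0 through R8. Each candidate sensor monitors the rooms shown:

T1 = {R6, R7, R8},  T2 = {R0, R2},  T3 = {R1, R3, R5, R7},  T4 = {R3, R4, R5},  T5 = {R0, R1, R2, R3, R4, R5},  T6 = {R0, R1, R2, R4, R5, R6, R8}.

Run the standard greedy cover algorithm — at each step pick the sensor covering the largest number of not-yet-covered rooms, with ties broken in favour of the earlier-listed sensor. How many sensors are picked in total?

Greedy: pick T6 (covers 7 new) → pick T3 (covers 2 new). Total picks: 2.

2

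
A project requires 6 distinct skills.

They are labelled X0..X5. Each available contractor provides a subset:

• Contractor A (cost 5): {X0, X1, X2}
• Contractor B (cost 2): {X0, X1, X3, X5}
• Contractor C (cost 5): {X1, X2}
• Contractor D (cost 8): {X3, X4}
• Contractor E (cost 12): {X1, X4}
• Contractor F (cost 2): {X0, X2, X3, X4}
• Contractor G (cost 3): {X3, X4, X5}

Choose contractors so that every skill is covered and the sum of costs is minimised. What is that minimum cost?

4

B, F together cover every skill (B ∪ F = {X0, X1, X2, X3, X4, X5}); total cost 2 + 2 = 4.
No covering selection has total cost below 4.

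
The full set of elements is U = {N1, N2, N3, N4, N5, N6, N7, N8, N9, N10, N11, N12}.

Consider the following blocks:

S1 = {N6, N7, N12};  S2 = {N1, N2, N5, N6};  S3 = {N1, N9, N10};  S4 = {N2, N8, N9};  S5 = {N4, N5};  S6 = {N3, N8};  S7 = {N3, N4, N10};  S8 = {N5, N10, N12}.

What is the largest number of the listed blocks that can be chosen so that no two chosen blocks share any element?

4

S1, S3, S5, S6 are pairwise disjoint (S1={N6,N7,N12}; S3={N1,N9,N10}; S5={N4,N5}; S6={N3,N8}).
Every remaining block overlaps one of these, and no 5 of the listed blocks are pairwise disjoint, so 4 is the maximum.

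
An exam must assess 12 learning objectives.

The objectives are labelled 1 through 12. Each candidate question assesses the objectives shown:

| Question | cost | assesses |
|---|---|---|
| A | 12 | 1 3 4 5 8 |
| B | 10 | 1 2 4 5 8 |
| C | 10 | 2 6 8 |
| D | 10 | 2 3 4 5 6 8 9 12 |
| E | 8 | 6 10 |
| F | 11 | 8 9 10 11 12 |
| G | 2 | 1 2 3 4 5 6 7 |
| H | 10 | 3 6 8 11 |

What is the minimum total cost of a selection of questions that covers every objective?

13

F, G together cover every objective (F ∪ G = {1, 2, 3, 4, 5, 6, 7, 8, 9, 10, 11, 12}); total cost 11 + 2 = 13.
No covering selection has total cost below 13.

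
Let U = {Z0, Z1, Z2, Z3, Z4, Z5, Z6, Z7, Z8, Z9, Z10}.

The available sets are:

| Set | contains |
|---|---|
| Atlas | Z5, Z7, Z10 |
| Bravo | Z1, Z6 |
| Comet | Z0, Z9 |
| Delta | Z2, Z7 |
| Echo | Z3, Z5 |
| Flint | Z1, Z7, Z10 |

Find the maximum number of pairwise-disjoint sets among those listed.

Bravo, Comet, Delta, Echo are pairwise disjoint (Bravo={Z1,Z6}; Comet={Z0,Z9}; Delta={Z2,Z7}; Echo={Z3,Z5}).
Every remaining set overlaps one of these, and no 5 of the listed sets are pairwise disjoint, so 4 is the maximum.

4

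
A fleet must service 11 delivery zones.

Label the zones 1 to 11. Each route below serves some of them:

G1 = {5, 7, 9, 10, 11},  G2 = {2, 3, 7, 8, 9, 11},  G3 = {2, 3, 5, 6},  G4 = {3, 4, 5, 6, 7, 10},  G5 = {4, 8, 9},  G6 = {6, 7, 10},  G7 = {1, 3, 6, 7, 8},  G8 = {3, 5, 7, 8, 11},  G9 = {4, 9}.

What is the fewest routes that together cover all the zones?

3

Take {G2, G4, G7}. Their union is {1, 2, 3, 4, 5, 6, 7, 8, 9, 10, 11}, which is all 11 zones.
Only G7 contains 1, so G7 is forced; the remaining 6 zones need at least 2 more routes (each remaining route adds at most 4) — so at least 3 routes are needed, and 3 is optimal.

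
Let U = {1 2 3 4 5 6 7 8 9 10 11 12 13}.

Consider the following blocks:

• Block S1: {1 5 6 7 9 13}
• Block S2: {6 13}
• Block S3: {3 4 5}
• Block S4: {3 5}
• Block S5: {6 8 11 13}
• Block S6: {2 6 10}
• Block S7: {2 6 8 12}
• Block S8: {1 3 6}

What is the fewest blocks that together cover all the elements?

5

S1, S3, S5, S6, and S7 cover everything between them: the union {1, 2, 3, 4, 5, 6, 7, 8, 9, 10, 11, 12, 13} is all of U.
No 4 of the 8 blocks cover everything (all 70 combinations miss at least one element), so 5 is optimal.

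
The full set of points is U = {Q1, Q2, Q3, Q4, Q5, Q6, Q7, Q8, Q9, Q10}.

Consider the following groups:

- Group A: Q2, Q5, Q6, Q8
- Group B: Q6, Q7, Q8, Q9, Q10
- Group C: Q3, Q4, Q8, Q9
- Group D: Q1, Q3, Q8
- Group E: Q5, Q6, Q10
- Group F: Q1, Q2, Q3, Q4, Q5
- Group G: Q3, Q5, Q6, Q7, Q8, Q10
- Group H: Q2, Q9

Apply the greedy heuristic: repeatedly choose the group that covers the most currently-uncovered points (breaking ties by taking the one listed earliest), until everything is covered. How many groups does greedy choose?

3

Greedy: pick G (covers 6 new) → pick F (covers 3 new) → pick B (covers 1 new). Total picks: 3.
(The true minimum cover uses only 2 groups, so greedy is not optimal here.)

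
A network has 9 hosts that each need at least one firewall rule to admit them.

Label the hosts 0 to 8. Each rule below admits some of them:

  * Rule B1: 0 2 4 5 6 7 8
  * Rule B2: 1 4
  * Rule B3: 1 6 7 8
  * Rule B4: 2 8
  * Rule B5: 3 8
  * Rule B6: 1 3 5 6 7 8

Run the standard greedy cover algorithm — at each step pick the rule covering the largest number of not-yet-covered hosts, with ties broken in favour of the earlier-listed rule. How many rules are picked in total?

Greedy: pick B1 (covers 7 new) → pick B6 (covers 2 new). Total picks: 2.

2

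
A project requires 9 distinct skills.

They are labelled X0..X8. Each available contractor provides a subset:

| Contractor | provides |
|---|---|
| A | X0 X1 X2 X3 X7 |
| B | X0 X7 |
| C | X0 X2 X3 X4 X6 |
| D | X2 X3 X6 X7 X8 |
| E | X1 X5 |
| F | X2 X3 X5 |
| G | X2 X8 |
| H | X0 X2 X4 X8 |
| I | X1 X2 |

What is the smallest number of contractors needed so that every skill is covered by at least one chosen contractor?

D and E and H together: D ∪ E ∪ H = {X0, X1, X2, X3, X4, X5, X6, X7, X8} — every skill is covered.
No 2 of the 9 contractors cover everything (all 36 combinations miss at least one skill), so 3 is optimal.

3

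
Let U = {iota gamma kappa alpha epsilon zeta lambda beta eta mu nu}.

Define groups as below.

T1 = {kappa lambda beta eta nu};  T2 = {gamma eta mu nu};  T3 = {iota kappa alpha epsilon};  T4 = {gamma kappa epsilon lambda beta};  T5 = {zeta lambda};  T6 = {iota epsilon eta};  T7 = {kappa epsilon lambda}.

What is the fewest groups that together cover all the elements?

Take {T2, T3, T4, T5}. Their union is {iota, gamma, kappa, alpha, epsilon, zeta, lambda, beta, eta, mu, nu}, which is all 11 elements.
Only T5 contains zeta, so T5 is forced; the remaining 9 elements need at least 3 more groups (each remaining group adds at most 4) — so at least 4 groups are needed, and 4 is optimal.

4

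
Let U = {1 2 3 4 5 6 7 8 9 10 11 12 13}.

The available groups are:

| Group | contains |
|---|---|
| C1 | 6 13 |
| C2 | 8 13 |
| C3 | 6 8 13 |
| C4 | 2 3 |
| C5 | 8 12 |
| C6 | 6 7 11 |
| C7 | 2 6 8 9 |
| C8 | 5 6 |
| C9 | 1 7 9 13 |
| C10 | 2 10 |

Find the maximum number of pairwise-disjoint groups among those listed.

C4, C5, C8, C9 are pairwise disjoint (C4={2,3}; C5={8,12}; C8={5,6}; C9={1,7,9,13}).
Every remaining group overlaps one of these, and no 5 of the listed groups are pairwise disjoint, so 4 is the maximum.

4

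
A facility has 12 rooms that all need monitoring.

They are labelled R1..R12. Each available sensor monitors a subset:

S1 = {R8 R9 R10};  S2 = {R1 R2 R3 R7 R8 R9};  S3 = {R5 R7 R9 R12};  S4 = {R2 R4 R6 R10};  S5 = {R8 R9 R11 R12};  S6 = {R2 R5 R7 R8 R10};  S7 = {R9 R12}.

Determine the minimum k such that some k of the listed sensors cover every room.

4

S2 and S4 and S5 and S6 together: S2 ∪ S4 ∪ S5 ∪ S6 = {R1, R2, R3, R4, R5, R6, R7, R8, R9, R10, R11, R12} — every room is covered.
No 3 of the 7 sensors cover everything (all 35 combinations miss at least one room), so 4 is optimal.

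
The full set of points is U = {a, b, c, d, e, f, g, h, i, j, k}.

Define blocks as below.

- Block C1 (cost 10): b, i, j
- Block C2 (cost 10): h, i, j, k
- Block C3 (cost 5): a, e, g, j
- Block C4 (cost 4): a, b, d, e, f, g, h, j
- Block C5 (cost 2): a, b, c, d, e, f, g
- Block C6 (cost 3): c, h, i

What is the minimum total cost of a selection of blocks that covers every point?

12

C2, C5 together cover every point (C2 ∪ C5 = {a, b, c, d, e, f, g, h, i, j, k}); total cost 10 + 2 = 12.
The greedy pick C5, C6, C4, C2 costs 19; no covering selection beats 12.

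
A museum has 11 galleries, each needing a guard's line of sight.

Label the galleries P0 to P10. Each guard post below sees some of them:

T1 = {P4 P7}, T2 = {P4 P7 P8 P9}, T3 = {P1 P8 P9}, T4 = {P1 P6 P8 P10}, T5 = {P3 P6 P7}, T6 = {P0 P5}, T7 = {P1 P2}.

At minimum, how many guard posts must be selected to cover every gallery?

T2 and T4 and T5 and T6 and T7 together: T2 ∪ T4 ∪ T5 ∪ T6 ∪ T7 = {P0, P1, P2, P3, P4, P5, P6, P7, P8, P9, P10} — every gallery is covered.
No 4 of the 7 guard posts cover everything (all 35 combinations miss at least one gallery), so 5 is optimal.

5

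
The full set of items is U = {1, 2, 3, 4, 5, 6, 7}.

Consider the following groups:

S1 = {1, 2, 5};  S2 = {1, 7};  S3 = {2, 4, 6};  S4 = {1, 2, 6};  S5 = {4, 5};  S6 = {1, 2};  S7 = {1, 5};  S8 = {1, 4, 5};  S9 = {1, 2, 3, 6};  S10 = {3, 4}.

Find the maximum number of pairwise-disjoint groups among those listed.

2

S3, S7 are pairwise disjoint (S3={2,4,6}; S7={1,5}).
Every remaining group overlaps one of these, and no 3 of the listed groups are pairwise disjoint, so 2 is the maximum.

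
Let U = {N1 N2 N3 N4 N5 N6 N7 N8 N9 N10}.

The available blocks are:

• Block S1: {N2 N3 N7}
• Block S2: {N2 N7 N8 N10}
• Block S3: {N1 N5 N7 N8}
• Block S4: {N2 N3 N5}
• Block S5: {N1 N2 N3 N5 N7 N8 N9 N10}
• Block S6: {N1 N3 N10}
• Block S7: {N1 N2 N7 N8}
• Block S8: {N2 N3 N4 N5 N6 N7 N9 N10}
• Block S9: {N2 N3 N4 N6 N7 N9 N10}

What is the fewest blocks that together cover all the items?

S3 and S9 cover everything between them: the union {N1, N2, N3, N4, N5, N6, N7, N8, N9, N10} is all of U.
No single block has all 10 items (the largest, S5, has 8), so 2 is optimal.

2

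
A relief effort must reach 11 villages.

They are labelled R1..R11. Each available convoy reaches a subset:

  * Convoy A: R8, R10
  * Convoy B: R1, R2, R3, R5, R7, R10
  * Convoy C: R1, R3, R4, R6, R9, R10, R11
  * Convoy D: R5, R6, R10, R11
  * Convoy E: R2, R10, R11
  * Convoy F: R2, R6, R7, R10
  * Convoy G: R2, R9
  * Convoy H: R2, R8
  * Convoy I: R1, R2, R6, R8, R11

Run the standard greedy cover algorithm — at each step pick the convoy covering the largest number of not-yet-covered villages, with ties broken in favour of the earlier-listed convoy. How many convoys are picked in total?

Greedy: pick C (covers 7 new) → pick B (covers 3 new) → pick A (covers 1 new). Total picks: 3.

3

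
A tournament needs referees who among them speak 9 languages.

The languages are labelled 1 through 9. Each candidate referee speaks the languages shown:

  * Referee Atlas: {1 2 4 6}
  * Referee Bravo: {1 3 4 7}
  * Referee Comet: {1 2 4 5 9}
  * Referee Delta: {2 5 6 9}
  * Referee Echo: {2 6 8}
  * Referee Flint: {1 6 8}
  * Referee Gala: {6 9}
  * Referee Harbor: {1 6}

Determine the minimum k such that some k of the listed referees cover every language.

Bravo and Comet and Echo together: Bravo ∪ Comet ∪ Echo = {1, 2, 3, 4, 5, 6, 7, 8, 9} — every language is covered.
Only Bravo contains 3, so Bravo is forced; the remaining 5 languages need at least 2 more referees (each remaining referee adds at most 4) — so at least 3 referees are needed, and 3 is optimal.

3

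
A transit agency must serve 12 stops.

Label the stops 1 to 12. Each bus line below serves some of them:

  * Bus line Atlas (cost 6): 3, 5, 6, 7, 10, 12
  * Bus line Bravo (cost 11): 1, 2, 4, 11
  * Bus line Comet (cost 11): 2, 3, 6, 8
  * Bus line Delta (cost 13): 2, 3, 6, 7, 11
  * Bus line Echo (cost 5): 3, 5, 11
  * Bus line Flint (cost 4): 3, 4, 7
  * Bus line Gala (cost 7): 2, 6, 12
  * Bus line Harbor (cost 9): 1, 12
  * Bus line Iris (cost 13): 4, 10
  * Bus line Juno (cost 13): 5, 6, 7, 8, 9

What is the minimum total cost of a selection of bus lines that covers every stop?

30

Atlas, Bravo, Juno together cover every stop (Atlas ∪ Bravo ∪ Juno = {1, 2, 3, 4, 5, 6, 7, 8, 9, 10, 11, 12}); total cost 6 + 11 + 13 = 30.
No covering selection has total cost below 30.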